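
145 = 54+91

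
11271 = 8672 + 2599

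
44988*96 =4318848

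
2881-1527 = 1354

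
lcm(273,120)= 10920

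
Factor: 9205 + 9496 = 18701^1 = 18701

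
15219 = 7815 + 7404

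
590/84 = 295/42 = 7.02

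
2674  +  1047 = 3721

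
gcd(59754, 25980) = 2598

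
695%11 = 2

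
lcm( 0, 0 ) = 0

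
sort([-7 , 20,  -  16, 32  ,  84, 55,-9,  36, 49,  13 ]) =[ - 16, - 9,-7 , 13, 20,32 , 36, 49, 55,84]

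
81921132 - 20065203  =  61855929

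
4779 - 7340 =- 2561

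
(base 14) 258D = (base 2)1100111000001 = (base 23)CAF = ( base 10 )6593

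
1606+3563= 5169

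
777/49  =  15+6/7 = 15.86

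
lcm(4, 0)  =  0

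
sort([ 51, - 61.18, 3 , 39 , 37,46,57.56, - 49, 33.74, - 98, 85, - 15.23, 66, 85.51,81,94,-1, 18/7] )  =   [ - 98, - 61.18, - 49, - 15.23,-1,18/7 , 3,33.74, 37, 39,46,51 , 57.56,66, 81,85,85.51, 94]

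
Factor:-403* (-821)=13^1*31^1*821^1 =330863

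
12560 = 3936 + 8624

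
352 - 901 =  - 549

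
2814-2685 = 129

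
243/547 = 243/547=   0.44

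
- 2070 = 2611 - 4681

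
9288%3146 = 2996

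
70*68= 4760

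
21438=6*3573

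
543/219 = 2+35/73 = 2.48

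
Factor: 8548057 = 7^1*349^1*3499^1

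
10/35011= 10/35011 = 0.00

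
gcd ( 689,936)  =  13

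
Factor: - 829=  - 829^1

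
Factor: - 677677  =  -7^1 * 11^1*13^1*677^1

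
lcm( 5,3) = 15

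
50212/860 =58+83/215 = 58.39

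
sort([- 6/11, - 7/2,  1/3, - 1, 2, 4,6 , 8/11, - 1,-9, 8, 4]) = [ - 9,-7/2, - 1,  -  1, - 6/11 , 1/3, 8/11, 2, 4, 4,6 , 8]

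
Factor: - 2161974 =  - 2^1*3^1*409^1*881^1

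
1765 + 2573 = 4338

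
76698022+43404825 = 120102847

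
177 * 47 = 8319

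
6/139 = 6/139 = 0.04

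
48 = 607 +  - 559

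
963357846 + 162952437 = 1126310283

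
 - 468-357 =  - 825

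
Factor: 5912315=5^1*1182463^1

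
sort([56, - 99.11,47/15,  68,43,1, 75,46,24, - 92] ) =[ - 99.11, - 92, 1, 47/15,24, 43, 46  ,  56,68,75 ]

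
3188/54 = 1594/27 = 59.04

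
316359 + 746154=1062513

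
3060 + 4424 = 7484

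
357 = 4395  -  4038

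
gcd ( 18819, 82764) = 9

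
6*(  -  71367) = -428202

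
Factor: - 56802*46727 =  - 2654187054 = - 2^1* 3^1*9467^1*46727^1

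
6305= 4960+1345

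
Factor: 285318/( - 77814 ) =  -11/3= - 3^( - 1 )*11^1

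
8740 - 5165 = 3575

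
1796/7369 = 1796/7369 = 0.24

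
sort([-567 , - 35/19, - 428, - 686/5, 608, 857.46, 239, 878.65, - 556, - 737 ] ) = [ - 737, - 567, - 556, - 428, - 686/5, - 35/19,239, 608,857.46,878.65]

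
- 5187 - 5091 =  - 10278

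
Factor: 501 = 3^1  *  167^1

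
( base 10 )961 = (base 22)1LF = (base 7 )2542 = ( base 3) 1022121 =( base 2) 1111000001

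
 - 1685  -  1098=- 2783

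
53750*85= 4568750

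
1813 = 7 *259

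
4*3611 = 14444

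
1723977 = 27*63851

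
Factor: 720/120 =2^1*3^1  =  6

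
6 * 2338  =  14028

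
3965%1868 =229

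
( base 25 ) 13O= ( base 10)724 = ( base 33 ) LV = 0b1011010100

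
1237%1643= 1237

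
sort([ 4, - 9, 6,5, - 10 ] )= [ - 10, - 9, 4,5,6] 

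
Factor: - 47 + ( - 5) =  - 2^2 * 13^1 = - 52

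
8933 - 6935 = 1998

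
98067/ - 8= - 12259 + 5/8 = - 12258.38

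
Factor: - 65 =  - 5^1 *13^1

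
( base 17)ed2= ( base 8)10255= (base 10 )4269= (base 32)45d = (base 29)526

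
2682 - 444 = 2238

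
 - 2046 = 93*( - 22)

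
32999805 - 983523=32016282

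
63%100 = 63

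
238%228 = 10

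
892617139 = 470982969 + 421634170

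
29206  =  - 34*( - 859 ) 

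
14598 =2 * 7299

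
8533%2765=238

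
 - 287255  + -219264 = - 506519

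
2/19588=1/9794 = 0.00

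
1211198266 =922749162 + 288449104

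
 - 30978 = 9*( - 3442 )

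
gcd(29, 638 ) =29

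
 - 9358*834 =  - 7804572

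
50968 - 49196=1772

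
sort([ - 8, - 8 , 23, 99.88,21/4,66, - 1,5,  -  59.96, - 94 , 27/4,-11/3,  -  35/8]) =[-94,- 59.96, - 8 ,- 8,-35/8, - 11/3,-1 , 5,21/4,27/4, 23,66,99.88] 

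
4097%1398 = 1301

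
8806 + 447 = 9253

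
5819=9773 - 3954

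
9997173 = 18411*543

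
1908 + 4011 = 5919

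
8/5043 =8/5043 = 0.00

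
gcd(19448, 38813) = 1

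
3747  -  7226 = - 3479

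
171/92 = 171/92= 1.86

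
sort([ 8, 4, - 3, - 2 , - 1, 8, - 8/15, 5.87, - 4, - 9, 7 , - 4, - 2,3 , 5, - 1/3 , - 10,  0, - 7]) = [ - 10, - 9,  -  7, - 4, - 4, - 3, - 2,-2, - 1,-8/15 , - 1/3, 0,3, 4, 5, 5.87, 7,8,  8 ]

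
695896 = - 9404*(  -  74) 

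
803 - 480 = 323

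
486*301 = 146286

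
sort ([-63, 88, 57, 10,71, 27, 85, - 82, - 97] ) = [ - 97,-82, - 63, 10,27,  57 , 71,85, 88]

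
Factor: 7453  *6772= 2^2*29^1*257^1*1693^1 = 50471716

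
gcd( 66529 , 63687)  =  1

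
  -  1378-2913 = -4291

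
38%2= 0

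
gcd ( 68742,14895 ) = 9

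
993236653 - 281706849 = 711529804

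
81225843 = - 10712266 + 91938109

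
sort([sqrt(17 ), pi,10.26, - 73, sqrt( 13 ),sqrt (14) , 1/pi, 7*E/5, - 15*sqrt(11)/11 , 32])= [ - 73,-15*sqrt(11)/11 , 1/pi,pi, sqrt(13), sqrt(14) , 7*E/5,  sqrt(17),10.26,32]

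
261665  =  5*52333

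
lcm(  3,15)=15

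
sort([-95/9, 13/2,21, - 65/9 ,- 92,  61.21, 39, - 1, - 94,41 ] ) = [ - 94 , - 92, - 95/9,-65/9, - 1,13/2, 21, 39,41,  61.21] 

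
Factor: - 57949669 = - 7523^1*7703^1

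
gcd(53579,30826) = 1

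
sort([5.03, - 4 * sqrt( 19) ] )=[ - 4*sqrt( 19), 5.03] 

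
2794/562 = 1397/281 = 4.97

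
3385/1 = 3385 =3385.00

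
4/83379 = 4/83379= 0.00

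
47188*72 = 3397536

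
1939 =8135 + -6196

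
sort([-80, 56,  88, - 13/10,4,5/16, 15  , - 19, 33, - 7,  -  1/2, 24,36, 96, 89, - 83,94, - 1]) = [ - 83, - 80,-19,-7, - 13/10,-1,-1/2,5/16,4,15, 24,33,36,56, 88,89,94,96]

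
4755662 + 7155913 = 11911575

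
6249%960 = 489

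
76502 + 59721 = 136223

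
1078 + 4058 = 5136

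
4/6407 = 4/6407=0.00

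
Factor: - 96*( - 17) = 2^5*  3^1*17^1 =1632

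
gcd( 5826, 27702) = 6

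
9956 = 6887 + 3069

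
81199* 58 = 4709542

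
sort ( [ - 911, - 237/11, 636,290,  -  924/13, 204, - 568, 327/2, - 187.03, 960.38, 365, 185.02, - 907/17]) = [ - 911, - 568 ,  -  187.03, - 924/13, - 907/17, - 237/11,327/2,185.02, 204, 290,365,636, 960.38] 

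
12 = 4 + 8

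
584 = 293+291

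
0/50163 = 0 = 0.00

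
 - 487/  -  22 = 22+3/22 = 22.14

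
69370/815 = 13874/163 = 85.12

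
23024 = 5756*4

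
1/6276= 1/6276 = 0.00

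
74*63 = 4662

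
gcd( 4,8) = 4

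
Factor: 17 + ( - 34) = -17^1 = - 17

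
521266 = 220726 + 300540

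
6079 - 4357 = 1722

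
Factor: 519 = 3^1*173^1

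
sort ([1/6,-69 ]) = [ -69, 1/6]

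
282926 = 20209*14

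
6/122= 3/61=0.05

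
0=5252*0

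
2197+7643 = 9840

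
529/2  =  529/2 = 264.50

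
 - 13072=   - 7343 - 5729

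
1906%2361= 1906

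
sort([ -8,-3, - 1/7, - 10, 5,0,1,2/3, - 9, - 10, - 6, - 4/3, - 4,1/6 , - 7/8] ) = [ - 10, - 10, - 9, - 8, - 6,-4, - 3 ,  -  4/3, - 7/8, - 1/7, 0, 1/6 , 2/3,1,5] 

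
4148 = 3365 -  -783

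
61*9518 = 580598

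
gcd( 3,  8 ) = 1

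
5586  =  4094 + 1492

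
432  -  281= 151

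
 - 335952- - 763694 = 427742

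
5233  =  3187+2046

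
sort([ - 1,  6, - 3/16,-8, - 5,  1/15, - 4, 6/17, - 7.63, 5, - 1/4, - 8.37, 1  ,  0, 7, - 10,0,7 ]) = [-10, - 8.37, - 8, - 7.63, - 5, - 4 , - 1, -1/4, - 3/16,0,  0,1/15, 6/17, 1,5,  6, 7, 7]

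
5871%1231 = 947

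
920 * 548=504160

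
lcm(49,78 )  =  3822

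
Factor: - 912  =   - 2^4*3^1*19^1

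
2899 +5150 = 8049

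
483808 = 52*9304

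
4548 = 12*379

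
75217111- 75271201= -54090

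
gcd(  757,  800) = 1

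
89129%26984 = 8177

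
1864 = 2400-536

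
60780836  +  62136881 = 122917717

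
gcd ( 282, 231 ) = 3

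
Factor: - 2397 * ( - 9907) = 3^1*17^1* 47^1*9907^1  =  23747079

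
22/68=11/34  =  0.32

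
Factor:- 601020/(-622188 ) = 3^1 * 5^1 * 53^1 * 823^( - 1 ) = 795/823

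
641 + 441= 1082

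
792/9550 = 396/4775 = 0.08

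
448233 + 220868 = 669101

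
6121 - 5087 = 1034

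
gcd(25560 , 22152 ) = 1704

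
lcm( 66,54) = 594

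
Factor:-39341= -39341^1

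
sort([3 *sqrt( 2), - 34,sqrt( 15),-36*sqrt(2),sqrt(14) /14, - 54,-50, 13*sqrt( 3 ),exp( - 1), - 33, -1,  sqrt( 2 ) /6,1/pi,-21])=[ - 54  , - 36*sqrt( 2), - 50,- 34, - 33, - 21, - 1,sqrt(2)/6,sqrt( 14)/14, 1/pi,exp( - 1 ),sqrt( 15),3 * sqrt( 2),13*sqrt( 3) ] 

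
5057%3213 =1844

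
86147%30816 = 24515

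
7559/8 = 7559/8 = 944.88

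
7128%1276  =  748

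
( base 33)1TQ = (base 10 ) 2072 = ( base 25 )37M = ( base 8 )4030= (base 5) 31242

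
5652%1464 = 1260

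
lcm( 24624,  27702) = 221616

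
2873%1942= 931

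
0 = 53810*0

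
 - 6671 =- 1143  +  - 5528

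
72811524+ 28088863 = 100900387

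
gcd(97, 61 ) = 1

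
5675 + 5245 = 10920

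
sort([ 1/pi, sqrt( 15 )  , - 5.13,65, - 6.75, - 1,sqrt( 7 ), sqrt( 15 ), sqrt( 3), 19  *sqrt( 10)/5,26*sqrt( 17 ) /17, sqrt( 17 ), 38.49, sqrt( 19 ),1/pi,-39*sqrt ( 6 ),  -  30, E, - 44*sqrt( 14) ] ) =[ - 44*sqrt (14 ), - 39*sqrt (6 ),-30,  -  6.75, - 5.13, - 1  ,  1/pi, 1/pi,sqrt(3),sqrt( 7),E,sqrt( 15), sqrt( 15),sqrt(17),sqrt( 19 ), 26*sqrt( 17)/17, 19*sqrt(10 ) /5,38.49, 65]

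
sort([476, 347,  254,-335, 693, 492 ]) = [ - 335, 254, 347, 476, 492,693]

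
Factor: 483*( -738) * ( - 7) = 2495178 = 2^1*3^3*7^2*23^1*41^1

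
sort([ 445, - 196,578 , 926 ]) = [ - 196 , 445, 578,926 ]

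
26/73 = 26/73 = 0.36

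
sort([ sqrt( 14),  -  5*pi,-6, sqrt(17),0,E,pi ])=[ - 5*pi,-6,0,E,pi,sqrt( 14), sqrt( 17)] 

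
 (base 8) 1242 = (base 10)674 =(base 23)167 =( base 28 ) O2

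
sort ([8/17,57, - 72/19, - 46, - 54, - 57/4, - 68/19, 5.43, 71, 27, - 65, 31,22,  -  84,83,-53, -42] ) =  [  -  84 , - 65, - 54, - 53, - 46, - 42, - 57/4, - 72/19, - 68/19, 8/17, 5.43, 22,27,31,57, 71,83] 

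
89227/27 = 3304 + 19/27 = 3304.70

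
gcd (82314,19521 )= 9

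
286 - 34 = 252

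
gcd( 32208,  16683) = 3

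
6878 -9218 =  - 2340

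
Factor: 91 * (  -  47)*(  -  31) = 132587 = 7^1*13^1*31^1*47^1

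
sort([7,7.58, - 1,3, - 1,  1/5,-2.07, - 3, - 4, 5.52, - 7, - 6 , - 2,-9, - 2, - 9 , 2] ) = [-9, - 9, - 7, -6, - 4,  -  3, - 2.07, - 2,-2,-1,- 1, 1/5 , 2, 3, 5.52, 7, 7.58 ]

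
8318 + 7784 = 16102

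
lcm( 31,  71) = 2201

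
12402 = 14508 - 2106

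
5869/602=9 + 451/602= 9.75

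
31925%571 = 520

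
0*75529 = 0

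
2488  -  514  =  1974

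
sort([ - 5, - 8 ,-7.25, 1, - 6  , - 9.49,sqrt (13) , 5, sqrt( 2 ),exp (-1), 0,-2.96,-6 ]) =[-9.49, - 8,-7.25,-6, - 6, - 5 , - 2.96, 0 , exp( - 1 ) , 1, sqrt(2),sqrt( 13), 5]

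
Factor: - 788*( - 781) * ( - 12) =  - 7385136 = -  2^4*3^1*11^1*71^1 * 197^1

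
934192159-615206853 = 318985306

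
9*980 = 8820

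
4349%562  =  415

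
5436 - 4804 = 632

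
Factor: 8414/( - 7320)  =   -2^ ( - 2)*3^(-1)*5^( - 1)*7^1*61^( - 1 ) *601^1 = - 4207/3660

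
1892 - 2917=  - 1025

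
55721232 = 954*58408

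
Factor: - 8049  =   -3^1*2683^1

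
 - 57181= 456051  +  - 513232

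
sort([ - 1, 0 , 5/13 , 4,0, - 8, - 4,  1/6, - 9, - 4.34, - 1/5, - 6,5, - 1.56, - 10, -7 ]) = [-10, - 9,-8, - 7, - 6, - 4.34, - 4 , - 1.56 , - 1 , - 1/5,0,0, 1/6, 5/13, 4, 5 ] 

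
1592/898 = 796/449 = 1.77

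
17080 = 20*854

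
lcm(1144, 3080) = 40040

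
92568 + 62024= 154592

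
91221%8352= 7701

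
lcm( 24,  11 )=264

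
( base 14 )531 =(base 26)1d9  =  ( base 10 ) 1023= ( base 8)1777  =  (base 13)609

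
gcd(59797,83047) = 1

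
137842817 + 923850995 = 1061693812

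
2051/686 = 293/98 =2.99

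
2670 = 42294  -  39624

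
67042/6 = 11173 + 2/3 = 11173.67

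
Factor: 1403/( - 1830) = -23/30  =  -2^( - 1)*3^( - 1)*5^( - 1)*23^1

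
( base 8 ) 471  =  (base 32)9p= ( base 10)313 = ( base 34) 97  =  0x139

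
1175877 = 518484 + 657393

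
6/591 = 2/197 =0.01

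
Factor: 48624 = 2^4*3^1*1013^1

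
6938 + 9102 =16040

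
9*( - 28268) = -254412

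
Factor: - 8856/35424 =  - 2^ ( - 2)= - 1/4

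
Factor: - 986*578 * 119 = -67819052 =- 2^2*7^1*17^4  *29^1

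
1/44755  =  1/44755   =  0.00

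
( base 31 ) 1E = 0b101101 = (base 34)1b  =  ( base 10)45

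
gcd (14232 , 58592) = 8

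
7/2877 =1/411 = 0.00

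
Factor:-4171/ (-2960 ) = 2^ (-4 )*5^( - 1 )*37^( - 1)*43^1* 97^1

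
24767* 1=24767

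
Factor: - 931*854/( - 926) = 7^3*19^1 * 61^1 * 463^ ( - 1) = 397537/463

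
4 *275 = 1100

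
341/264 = 31/24 = 1.29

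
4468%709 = 214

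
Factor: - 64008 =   -  2^3*3^2*7^1* 127^1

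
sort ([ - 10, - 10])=[ - 10, - 10] 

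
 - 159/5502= -1  +  1781/1834 = - 0.03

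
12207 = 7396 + 4811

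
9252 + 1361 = 10613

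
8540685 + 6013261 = 14553946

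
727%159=91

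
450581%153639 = 143303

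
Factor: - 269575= - 5^2*41^1 * 263^1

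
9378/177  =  3126/59=52.98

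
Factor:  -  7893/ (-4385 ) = 9/5 = 3^2*5^( - 1) 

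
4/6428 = 1/1607 = 0.00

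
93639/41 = 93639/41 = 2283.88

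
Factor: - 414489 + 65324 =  - 5^1*69833^1= -349165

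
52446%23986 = 4474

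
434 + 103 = 537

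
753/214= 753/214 = 3.52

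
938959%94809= 85678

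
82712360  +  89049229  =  171761589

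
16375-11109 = 5266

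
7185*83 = 596355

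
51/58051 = 51/58051 = 0.00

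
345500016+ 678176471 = 1023676487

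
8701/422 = 8701/422 = 20.62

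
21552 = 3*7184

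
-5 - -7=2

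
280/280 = 1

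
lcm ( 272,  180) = 12240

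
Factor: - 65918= - 2^1*23^1*1433^1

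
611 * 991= 605501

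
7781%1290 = 41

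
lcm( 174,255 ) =14790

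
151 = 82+69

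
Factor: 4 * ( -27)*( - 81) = 2^2*3^7  =  8748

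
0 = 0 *3652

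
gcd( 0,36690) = 36690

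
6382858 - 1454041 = 4928817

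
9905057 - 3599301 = 6305756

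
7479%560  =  199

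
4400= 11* 400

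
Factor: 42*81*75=255150 = 2^1*3^6*5^2*7^1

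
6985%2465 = 2055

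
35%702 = 35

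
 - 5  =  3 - 8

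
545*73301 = 39949045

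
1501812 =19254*78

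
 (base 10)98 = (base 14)70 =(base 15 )68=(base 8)142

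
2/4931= 2/4931 = 0.00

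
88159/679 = 88159/679 = 129.84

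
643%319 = 5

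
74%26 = 22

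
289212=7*41316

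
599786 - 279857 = 319929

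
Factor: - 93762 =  - 2^1*3^2*5209^1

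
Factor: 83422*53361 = 2^1 * 3^2 * 7^2*11^2*53^1 *787^1= 4451481342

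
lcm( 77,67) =5159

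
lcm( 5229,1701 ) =141183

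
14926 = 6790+8136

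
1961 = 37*53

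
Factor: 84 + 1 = 5^1*17^1 = 85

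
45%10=5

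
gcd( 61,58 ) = 1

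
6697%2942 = 813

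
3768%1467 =834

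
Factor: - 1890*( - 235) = 2^1  *3^3*5^2*7^1*47^1 = 444150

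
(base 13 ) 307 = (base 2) 1000000010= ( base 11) 428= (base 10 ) 514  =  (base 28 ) IA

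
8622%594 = 306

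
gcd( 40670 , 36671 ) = 1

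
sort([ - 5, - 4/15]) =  [ - 5, -4/15 ]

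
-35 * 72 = - 2520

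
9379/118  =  9379/118= 79.48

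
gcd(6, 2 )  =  2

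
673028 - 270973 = 402055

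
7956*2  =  15912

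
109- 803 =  - 694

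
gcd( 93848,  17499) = 1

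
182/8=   22  +  3/4 = 22.75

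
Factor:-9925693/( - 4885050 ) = 2^(  -  1)*3^(-1 )*5^( - 2 )* 29^( - 1) * 571^1 * 1123^( - 1)*17383^1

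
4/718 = 2/359 = 0.01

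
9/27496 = 9/27496 = 0.00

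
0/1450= 0 = 0.00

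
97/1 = 97 = 97.00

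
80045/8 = 80045/8= 10005.62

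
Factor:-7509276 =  - 2^2*3^2*208591^1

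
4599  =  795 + 3804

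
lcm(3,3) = 3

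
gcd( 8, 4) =4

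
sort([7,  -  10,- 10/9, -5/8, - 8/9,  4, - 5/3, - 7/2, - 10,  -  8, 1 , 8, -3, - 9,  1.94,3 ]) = [-10,-10,-9, - 8, - 7/2, - 3, -5/3,-10/9,-8/9,-5/8,1,1.94,3, 4,7,  8 ]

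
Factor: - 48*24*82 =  - 94464 = - 2^8*3^2*41^1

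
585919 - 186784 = 399135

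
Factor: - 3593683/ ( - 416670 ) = 2^( - 1)*3^ ( - 1)*5^( - 1)*17^( - 1)*19^( - 1)*43^( - 1 )*1283^1*2801^1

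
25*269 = 6725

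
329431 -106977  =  222454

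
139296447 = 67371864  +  71924583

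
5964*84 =500976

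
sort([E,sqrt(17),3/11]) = [ 3/11,E , sqrt (17)]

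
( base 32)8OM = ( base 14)33B8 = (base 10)8982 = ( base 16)2316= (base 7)35121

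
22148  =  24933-2785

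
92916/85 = 1093 + 11/85=1093.13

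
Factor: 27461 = 7^1*3923^1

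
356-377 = -21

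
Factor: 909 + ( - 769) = 2^2*5^1*7^1= 140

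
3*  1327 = 3981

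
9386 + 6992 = 16378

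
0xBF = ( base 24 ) 7n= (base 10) 191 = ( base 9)232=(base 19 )a1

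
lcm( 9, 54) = 54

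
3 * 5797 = 17391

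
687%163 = 35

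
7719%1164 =735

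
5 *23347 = 116735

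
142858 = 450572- 307714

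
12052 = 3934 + 8118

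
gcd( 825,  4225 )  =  25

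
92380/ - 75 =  - 1232 + 4/15  =  - 1231.73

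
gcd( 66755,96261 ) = 1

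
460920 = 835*552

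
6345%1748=1101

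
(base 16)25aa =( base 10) 9642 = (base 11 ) 7276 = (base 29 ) bde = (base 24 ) GHI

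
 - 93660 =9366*(  -  10) 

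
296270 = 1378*215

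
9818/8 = 1227 + 1/4 = 1227.25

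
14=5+9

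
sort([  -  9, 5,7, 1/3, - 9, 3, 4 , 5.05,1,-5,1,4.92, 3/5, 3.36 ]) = [ - 9,- 9,  -  5, 1/3,3/5, 1,  1 , 3,3.36, 4,4.92 , 5, 5.05, 7] 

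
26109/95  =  274 +79/95 = 274.83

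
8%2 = 0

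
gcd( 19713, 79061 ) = 1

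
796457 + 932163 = 1728620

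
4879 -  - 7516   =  12395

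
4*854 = 3416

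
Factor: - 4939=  - 11^1*449^1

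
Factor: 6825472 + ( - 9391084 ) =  - 2^2*3^2*7^1 * 10181^1  =  - 2565612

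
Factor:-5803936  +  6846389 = 1042453 = 67^1 *15559^1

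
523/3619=523/3619 = 0.14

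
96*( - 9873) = - 947808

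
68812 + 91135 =159947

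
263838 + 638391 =902229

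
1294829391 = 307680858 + 987148533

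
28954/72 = 402 + 5/36= 402.14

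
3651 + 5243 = 8894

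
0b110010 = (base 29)1L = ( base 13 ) 3B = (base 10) 50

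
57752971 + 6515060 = 64268031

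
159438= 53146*3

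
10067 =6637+3430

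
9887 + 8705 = 18592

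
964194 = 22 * 43827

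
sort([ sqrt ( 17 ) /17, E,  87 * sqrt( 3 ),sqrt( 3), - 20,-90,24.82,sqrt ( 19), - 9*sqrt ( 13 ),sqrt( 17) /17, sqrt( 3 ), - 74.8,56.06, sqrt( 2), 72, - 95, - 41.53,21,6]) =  [-95, - 90, - 74.8, - 41.53,  -  9*sqrt ( 13),  -  20 , sqrt(17)/17,sqrt(17)/17 , sqrt(2 ),sqrt ( 3), sqrt( 3) , E,sqrt( 19 ), 6, 21,24.82,56.06,72, 87*sqrt( 3 ) ] 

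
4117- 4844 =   -  727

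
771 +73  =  844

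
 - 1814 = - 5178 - -3364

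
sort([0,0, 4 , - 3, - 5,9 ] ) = [ - 5, -3,0,0,4, 9 ] 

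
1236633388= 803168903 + 433464485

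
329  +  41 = 370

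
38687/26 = 38687/26 = 1487.96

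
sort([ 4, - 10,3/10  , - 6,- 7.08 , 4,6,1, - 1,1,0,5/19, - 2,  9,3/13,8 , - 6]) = [ - 10, - 7.08, - 6, - 6,-2, - 1,0, 3/13, 5/19,3/10,1, 1,  4, 4, 6,8,  9]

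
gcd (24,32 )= 8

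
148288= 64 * 2317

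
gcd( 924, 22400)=28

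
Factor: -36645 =  -  3^1*5^1*7^1*349^1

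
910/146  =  6 + 17/73 = 6.23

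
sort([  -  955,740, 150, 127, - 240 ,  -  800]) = [ - 955, - 800, - 240, 127,150,740]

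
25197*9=226773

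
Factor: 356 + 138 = 494  =  2^1*13^1*19^1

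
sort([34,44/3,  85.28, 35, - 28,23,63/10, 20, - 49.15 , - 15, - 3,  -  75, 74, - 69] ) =[ - 75, - 69,  -  49.15, - 28, - 15, - 3,63/10,44/3,  20,23, 34, 35,74,85.28 ] 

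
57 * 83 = 4731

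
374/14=26 + 5/7 = 26.71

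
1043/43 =24 + 11/43 = 24.26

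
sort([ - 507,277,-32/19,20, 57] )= [ - 507, -32/19,20,57,277] 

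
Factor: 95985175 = 5^2 * 11^1*13^1*26849^1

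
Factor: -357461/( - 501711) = 3^(-1) * 7^ ( - 2) * 13^1 * 31^1 * 887^1*3413^( - 1 ) 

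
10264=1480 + 8784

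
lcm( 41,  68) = 2788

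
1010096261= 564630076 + 445466185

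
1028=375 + 653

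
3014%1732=1282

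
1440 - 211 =1229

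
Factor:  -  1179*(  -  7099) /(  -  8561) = - 8369721/8561 = -3^2*7^( - 1)*31^1*131^1*229^1*1223^( -1 ) 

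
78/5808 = 13/968= 0.01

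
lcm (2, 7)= 14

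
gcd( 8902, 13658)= 2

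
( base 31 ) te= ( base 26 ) 193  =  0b1110010001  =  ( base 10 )913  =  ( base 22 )1jb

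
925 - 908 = 17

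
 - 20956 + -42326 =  - 63282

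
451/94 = 451/94 = 4.80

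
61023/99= 616+ 13/33 = 616.39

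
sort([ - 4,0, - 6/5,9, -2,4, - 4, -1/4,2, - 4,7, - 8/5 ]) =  [  -  4 , - 4, - 4, - 2, -8/5, - 6/5 , - 1/4,0,2,4, 7, 9 ]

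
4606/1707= 4606/1707= 2.70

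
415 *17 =7055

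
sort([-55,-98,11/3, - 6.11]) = [ - 98,  -  55, - 6.11,11/3 ] 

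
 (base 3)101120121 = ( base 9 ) 11517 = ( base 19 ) 126G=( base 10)7711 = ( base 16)1E1F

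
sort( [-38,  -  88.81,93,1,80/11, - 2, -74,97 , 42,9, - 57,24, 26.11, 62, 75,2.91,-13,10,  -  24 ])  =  [ - 88.81,-74, - 57, - 38,-24, - 13, - 2,1,2.91,  80/11,9, 10, 24, 26.11 , 42, 62, 75, 93, 97] 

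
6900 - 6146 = 754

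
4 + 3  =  7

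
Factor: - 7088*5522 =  - 2^5 * 11^1*251^1*443^1  =  -39139936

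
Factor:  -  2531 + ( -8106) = - 10637 =- 11^1*967^1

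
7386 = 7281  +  105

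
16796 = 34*494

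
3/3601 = 3/3601= 0.00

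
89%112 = 89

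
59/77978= 59/77978 = 0.00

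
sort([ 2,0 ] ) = [ 0,2]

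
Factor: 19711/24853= 23^1*29^( - 1) = 23/29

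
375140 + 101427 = 476567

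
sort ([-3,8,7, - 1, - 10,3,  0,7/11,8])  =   [ - 10, - 3, - 1, 0,7/11,3, 7,8,8 ] 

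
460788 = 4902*94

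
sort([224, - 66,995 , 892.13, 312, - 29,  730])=[-66 , - 29,224, 312,730, 892.13 , 995]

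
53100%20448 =12204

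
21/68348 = 3/9764 = 0.00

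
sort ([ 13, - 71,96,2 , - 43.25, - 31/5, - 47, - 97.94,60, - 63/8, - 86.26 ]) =[-97.94, - 86.26,-71, - 47, - 43.25,  -  63/8, - 31/5,2,13,60, 96] 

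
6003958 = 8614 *697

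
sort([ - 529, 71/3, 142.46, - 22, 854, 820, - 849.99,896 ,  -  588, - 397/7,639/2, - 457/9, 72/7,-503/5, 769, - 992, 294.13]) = [ - 992, - 849.99, - 588 ,  -  529 , - 503/5, - 397/7, - 457/9 , - 22,72/7,71/3, 142.46, 294.13 , 639/2, 769, 820,854, 896]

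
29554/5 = 29554/5 = 5910.80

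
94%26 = 16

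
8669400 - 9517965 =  - 848565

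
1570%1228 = 342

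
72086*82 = 5911052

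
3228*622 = 2007816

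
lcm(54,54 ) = 54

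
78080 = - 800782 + 878862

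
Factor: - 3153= -3^1*1051^1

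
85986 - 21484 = 64502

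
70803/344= 205 + 283/344 = 205.82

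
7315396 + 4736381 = 12051777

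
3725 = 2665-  - 1060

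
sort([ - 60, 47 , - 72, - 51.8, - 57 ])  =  [ - 72 , - 60,-57, - 51.8,47] 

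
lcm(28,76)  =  532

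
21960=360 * 61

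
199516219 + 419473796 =618990015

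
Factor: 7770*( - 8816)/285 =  - 240352 =-2^5*7^1*29^1*37^1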